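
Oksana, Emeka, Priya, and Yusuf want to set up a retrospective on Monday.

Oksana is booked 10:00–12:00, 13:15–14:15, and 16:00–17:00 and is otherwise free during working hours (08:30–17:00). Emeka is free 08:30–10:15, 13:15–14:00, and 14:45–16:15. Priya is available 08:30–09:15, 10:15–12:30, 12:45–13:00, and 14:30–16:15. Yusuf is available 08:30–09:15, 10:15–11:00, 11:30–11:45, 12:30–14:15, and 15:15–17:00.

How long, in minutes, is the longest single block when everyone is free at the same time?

45 minutes

Oksana free within 08:30–17:00: 08:30–10:00, 12:00–13:15, 14:15–16:00.
Oksana ∩ Emeka: 08:30–10:00, 14:45–16:00.
Oksana ∩ Emeka ∩ Priya: 08:30–09:15, 14:45–16:00.
Oksana ∩ Emeka ∩ Priya ∩ Yusuf: 08:30–09:15, 15:15–16:00.
Common window lengths: 45, 45 min; longest is 45.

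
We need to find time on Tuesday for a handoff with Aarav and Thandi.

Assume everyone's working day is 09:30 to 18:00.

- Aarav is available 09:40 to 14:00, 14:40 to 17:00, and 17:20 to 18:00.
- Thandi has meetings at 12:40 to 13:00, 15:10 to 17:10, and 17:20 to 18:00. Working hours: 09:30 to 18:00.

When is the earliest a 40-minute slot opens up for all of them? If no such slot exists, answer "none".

09:40

Thandi free within 09:30–18:00: 09:30–12:40, 13:00–15:10, 17:10–17:20.
Aarav ∩ Thandi: 09:40–12:40, 13:00–14:00, 14:40–15:10.
Windows ≥ 40 min: 09:40–12:40, 13:00–14:00.
Earliest such window starts at 09:40.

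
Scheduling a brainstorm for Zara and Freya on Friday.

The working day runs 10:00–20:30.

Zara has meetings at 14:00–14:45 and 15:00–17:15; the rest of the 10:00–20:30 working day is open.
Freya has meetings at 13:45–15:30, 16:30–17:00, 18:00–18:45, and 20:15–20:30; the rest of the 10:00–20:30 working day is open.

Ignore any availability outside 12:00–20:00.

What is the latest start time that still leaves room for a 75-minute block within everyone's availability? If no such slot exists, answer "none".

Zara free within 10:00–20:30: 10:00–14:00, 14:45–15:00, 17:15–20:30.
Freya free within 10:00–20:30: 10:00–13:45, 15:30–16:30, 17:00–18:00, 18:45–20:15.
Zara ∩ Freya: 10:00–13:45, 17:15–18:00, 18:45–20:15.
Restricted to 12:00–20:00: 12:00–13:45, 17:15–18:00, 18:45–20:00.
Windows ≥ 75 min: 12:00–13:45, 18:45–20:00.
Latest start in the last window 18:45–20:00 is 20:00 − 75 min = 18:45.

18:45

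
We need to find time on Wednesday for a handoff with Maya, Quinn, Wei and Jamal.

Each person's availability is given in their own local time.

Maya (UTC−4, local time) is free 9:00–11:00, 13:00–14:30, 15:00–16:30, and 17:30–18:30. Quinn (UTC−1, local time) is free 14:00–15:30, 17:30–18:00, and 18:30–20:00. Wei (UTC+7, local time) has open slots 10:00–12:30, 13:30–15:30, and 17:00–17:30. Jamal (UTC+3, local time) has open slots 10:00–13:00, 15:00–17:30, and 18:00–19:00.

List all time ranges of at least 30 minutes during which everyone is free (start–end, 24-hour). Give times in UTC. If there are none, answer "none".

Maya → UTC: 13:00–15:00, 17:00–18:30, 19:00–20:30, 21:30–22:30.
Quinn → UTC: 15:00–16:30, 18:30–19:00, 19:30–21:00.
Wei → UTC: 03:00–05:30, 06:30–08:30, 10:00–10:30.
Jamal → UTC: 07:00–10:00, 12:00–14:30, 15:00–16:00.
Maya ∩ Quinn: 19:30–20:30.
Maya ∩ Quinn ∩ Wei: (none).
Maya ∩ Quinn ∩ Wei ∩ Jamal: (none).
Windows ≥ 30 min: (none).

none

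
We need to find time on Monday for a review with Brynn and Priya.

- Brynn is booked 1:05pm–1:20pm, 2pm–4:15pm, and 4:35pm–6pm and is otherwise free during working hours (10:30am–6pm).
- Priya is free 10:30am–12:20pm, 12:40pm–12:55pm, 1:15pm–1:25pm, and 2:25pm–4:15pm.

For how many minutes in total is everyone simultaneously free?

130 minutes

Brynn free within 10:30–18:00: 10:30–13:05, 13:20–14:00, 16:15–16:35.
Brynn ∩ Priya: 10:30–12:20, 12:40–12:55, 13:20–13:25.
Total common minutes: 110 + 15 + 5 = 130.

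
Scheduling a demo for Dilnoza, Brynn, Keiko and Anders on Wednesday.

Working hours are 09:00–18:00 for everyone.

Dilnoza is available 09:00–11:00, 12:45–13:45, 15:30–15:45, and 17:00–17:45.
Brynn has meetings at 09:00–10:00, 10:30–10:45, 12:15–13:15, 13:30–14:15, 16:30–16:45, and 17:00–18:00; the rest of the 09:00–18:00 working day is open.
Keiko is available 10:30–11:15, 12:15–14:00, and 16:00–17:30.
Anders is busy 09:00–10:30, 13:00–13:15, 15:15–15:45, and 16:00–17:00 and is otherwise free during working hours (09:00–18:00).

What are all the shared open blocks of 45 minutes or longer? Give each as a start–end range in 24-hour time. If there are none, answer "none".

Brynn free within 09:00–18:00: 10:00–10:30, 10:45–12:15, 13:15–13:30, 14:15–16:30, 16:45–17:00.
Anders free within 09:00–18:00: 10:30–13:00, 13:15–15:15, 15:45–16:00, 17:00–18:00.
Dilnoza ∩ Brynn: 10:00–10:30, 10:45–11:00, 13:15–13:30, 15:30–15:45.
Dilnoza ∩ Brynn ∩ Keiko: 10:45–11:00, 13:15–13:30.
Dilnoza ∩ Brynn ∩ Keiko ∩ Anders: 10:45–11:00, 13:15–13:30.
Windows ≥ 45 min: (none).

none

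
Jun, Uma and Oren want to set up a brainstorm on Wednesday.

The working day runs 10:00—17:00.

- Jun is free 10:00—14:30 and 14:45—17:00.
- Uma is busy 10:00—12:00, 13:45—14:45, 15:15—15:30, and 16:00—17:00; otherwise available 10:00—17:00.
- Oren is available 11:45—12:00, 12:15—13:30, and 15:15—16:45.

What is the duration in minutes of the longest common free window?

Uma free within 10:00–17:00: 12:00–13:45, 14:45–15:15, 15:30–16:00.
Jun ∩ Uma: 12:00–13:45, 14:45–15:15, 15:30–16:00.
Jun ∩ Uma ∩ Oren: 12:15–13:30, 15:30–16:00.
Common window lengths: 75, 30 min; longest is 75.

75 minutes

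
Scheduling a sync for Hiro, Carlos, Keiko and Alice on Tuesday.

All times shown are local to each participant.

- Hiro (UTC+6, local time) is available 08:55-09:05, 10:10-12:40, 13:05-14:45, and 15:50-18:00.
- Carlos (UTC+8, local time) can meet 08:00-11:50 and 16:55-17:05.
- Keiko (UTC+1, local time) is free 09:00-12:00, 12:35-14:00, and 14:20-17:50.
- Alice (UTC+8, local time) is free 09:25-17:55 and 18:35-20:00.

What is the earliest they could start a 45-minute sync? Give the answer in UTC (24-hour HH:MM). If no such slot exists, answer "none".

Hiro → UTC: 02:55–03:05, 04:10–06:40, 07:05–08:45, 09:50–12:00.
Carlos → UTC: 00:00–03:50, 08:55–09:05.
Keiko → UTC: 08:00–11:00, 11:35–13:00, 13:20–16:50.
Alice → UTC: 01:25–09:55, 10:35–12:00.
Hiro ∩ Carlos: 02:55–03:05.
Hiro ∩ Carlos ∩ Keiko: (none).
Hiro ∩ Carlos ∩ Keiko ∩ Alice: (none).
Windows ≥ 45 min: (none).

none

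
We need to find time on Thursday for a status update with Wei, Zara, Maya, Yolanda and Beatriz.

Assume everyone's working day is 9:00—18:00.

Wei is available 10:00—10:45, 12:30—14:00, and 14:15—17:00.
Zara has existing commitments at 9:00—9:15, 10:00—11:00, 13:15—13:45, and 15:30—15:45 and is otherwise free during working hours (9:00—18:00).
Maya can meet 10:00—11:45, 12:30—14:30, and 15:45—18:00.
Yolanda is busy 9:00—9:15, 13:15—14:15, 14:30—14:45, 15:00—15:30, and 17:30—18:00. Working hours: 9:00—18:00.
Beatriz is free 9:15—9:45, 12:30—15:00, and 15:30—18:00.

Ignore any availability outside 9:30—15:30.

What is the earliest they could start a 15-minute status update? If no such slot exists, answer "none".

12:30

Zara free within 09:00–18:00: 09:15–10:00, 11:00–13:15, 13:45–15:30, 15:45–18:00.
Yolanda free within 09:00–18:00: 09:15–13:15, 14:15–14:30, 14:45–15:00, 15:30–17:30.
Wei ∩ Zara: 12:30–13:15, 13:45–14:00, 14:15–15:30, 15:45–17:00.
Wei ∩ Zara ∩ Maya: 12:30–13:15, 13:45–14:00, 14:15–14:30, 15:45–17:00.
Wei ∩ Zara ∩ Maya ∩ Yolanda: 12:30–13:15, 14:15–14:30, 15:45–17:00.
Wei ∩ Zara ∩ Maya ∩ Yolanda ∩ Beatriz: 12:30–13:15, 14:15–14:30, 15:45–17:00.
Restricted to 09:30–15:30: 12:30–13:15, 14:15–14:30.
Windows ≥ 15 min: 12:30–13:15, 14:15–14:30.
Earliest such window starts at 12:30.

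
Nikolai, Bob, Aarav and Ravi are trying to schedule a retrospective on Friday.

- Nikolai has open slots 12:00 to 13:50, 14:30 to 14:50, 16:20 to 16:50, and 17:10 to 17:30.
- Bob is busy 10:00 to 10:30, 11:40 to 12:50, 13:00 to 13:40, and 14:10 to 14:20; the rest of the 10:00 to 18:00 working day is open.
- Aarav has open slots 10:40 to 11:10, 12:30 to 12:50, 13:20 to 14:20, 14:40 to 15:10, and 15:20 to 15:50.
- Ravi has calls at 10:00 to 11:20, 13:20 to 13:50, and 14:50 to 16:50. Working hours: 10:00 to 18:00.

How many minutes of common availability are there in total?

Bob free within 10:00–18:00: 10:30–11:40, 12:50–13:00, 13:40–14:10, 14:20–18:00.
Ravi free within 10:00–18:00: 11:20–13:20, 13:50–14:50, 16:50–18:00.
Nikolai ∩ Bob: 12:50–13:00, 13:40–13:50, 14:30–14:50, 16:20–16:50, 17:10–17:30.
Nikolai ∩ Bob ∩ Aarav: 13:40–13:50, 14:40–14:50.
Nikolai ∩ Bob ∩ Aarav ∩ Ravi: 14:40–14:50.
Total common minutes: 10.

10 minutes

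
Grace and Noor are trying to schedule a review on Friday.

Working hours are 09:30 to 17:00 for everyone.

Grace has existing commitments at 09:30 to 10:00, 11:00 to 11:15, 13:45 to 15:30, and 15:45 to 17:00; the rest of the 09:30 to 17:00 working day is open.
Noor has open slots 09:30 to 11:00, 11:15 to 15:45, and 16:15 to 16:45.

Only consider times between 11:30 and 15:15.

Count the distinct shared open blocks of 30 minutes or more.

Grace free within 09:30–17:00: 10:00–11:00, 11:15–13:45, 15:30–15:45.
Grace ∩ Noor: 10:00–11:00, 11:15–13:45, 15:30–15:45.
Restricted to 11:30–15:15: 11:30–13:45.
Windows ≥ 30 min: 11:30–13:45.
That's 1 window.

1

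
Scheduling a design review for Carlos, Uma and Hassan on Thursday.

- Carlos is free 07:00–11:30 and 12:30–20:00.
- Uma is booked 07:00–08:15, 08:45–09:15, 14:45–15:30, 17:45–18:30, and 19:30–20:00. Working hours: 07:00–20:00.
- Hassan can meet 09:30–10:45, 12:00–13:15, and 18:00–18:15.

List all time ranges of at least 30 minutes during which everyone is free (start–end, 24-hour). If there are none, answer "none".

09:30–10:45, 12:30–13:15

Uma free within 07:00–20:00: 08:15–08:45, 09:15–14:45, 15:30–17:45, 18:30–19:30.
Carlos ∩ Uma: 08:15–08:45, 09:15–11:30, 12:30–14:45, 15:30–17:45, 18:30–19:30.
Carlos ∩ Uma ∩ Hassan: 09:30–10:45, 12:30–13:15.
Windows ≥ 30 min: 09:30–10:45, 12:30–13:15.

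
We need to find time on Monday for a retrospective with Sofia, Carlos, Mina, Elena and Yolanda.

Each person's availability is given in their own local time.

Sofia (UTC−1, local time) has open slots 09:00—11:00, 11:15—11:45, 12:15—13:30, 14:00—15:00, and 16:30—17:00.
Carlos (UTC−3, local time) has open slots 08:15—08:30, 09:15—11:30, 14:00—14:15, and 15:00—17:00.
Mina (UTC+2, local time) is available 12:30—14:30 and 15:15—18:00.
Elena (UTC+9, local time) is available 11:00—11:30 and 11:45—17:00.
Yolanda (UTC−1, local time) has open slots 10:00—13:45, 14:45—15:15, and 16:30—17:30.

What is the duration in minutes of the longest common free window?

Sofia → UTC: 10:00–12:00, 12:15–12:45, 13:15–14:30, 15:00–16:00, 17:30–18:00.
Carlos → UTC: 11:15–11:30, 12:15–14:30, 17:00–17:15, 18:00–20:00.
Mina → UTC: 10:30–12:30, 13:15–16:00.
Elena → UTC: 02:00–02:30, 02:45–08:00.
Yolanda → UTC: 11:00–14:45, 15:45–16:15, 17:30–18:30.
Sofia ∩ Carlos: 11:15–11:30, 12:15–12:45, 13:15–14:30.
Sofia ∩ Carlos ∩ Mina: 11:15–11:30, 12:15–12:30, 13:15–14:30.
Sofia ∩ Carlos ∩ Mina ∩ Elena: (none).
Sofia ∩ Carlos ∩ Mina ∩ Elena ∩ Yolanda: (none).
No common window.

0 minutes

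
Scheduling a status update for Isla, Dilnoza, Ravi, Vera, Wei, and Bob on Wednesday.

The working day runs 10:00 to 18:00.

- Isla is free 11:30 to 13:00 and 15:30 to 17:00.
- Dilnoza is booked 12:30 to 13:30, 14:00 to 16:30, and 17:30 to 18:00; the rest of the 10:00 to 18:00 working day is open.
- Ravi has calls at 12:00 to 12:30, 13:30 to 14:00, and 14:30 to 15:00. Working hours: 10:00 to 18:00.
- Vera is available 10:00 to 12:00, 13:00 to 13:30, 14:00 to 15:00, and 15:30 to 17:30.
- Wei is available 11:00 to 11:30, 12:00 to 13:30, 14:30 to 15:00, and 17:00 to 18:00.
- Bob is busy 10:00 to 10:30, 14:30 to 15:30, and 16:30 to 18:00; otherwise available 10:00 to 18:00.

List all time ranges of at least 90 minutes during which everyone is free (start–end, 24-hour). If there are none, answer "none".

none

Dilnoza free within 10:00–18:00: 10:00–12:30, 13:30–14:00, 16:30–17:30.
Ravi free within 10:00–18:00: 10:00–12:00, 12:30–13:30, 14:00–14:30, 15:00–18:00.
Bob free within 10:00–18:00: 10:30–14:30, 15:30–16:30.
Isla ∩ Dilnoza: 11:30–12:30, 16:30–17:00.
Isla ∩ Dilnoza ∩ Ravi: 11:30–12:00, 16:30–17:00.
Isla ∩ Dilnoza ∩ Ravi ∩ Vera: 11:30–12:00, 16:30–17:00.
Isla ∩ Dilnoza ∩ Ravi ∩ Vera ∩ Wei: (none).
Isla ∩ Dilnoza ∩ Ravi ∩ Vera ∩ Wei ∩ Bob: (none).
Windows ≥ 90 min: (none).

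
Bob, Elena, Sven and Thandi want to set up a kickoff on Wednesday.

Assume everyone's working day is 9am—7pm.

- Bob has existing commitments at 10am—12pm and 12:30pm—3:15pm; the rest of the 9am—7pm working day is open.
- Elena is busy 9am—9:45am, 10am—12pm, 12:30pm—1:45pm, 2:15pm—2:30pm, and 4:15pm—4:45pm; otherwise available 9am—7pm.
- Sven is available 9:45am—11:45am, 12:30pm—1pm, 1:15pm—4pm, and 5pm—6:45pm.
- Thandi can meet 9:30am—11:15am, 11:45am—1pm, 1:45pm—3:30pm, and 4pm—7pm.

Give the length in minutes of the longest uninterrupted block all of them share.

Bob free within 09:00–19:00: 09:00–10:00, 12:00–12:30, 15:15–19:00.
Elena free within 09:00–19:00: 09:45–10:00, 12:00–12:30, 13:45–14:15, 14:30–16:15, 16:45–19:00.
Bob ∩ Elena: 09:45–10:00, 12:00–12:30, 15:15–16:15, 16:45–19:00.
Bob ∩ Elena ∩ Sven: 09:45–10:00, 15:15–16:00, 17:00–18:45.
Bob ∩ Elena ∩ Sven ∩ Thandi: 09:45–10:00, 15:15–15:30, 17:00–18:45.
Common window lengths: 15, 15, 105 min; longest is 105.

105 minutes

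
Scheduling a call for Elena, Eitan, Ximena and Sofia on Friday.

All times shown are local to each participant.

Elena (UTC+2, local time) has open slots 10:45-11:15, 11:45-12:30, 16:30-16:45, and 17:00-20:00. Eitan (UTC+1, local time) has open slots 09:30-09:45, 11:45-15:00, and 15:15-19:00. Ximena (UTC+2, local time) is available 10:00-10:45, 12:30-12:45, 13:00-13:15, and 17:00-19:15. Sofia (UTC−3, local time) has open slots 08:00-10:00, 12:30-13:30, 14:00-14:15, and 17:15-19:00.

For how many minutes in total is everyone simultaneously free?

Elena → UTC: 08:45–09:15, 09:45–10:30, 14:30–14:45, 15:00–18:00.
Eitan → UTC: 08:30–08:45, 10:45–14:00, 14:15–18:00.
Ximena → UTC: 08:00–08:45, 10:30–10:45, 11:00–11:15, 15:00–17:15.
Sofia → UTC: 11:00–13:00, 15:30–16:30, 17:00–17:15, 20:15–22:00.
Elena ∩ Eitan: 14:30–14:45, 15:00–18:00.
Elena ∩ Eitan ∩ Ximena: 15:00–17:15.
Elena ∩ Eitan ∩ Ximena ∩ Sofia: 15:30–16:30, 17:00–17:15.
Total common minutes: 60 + 15 = 75.

75 minutes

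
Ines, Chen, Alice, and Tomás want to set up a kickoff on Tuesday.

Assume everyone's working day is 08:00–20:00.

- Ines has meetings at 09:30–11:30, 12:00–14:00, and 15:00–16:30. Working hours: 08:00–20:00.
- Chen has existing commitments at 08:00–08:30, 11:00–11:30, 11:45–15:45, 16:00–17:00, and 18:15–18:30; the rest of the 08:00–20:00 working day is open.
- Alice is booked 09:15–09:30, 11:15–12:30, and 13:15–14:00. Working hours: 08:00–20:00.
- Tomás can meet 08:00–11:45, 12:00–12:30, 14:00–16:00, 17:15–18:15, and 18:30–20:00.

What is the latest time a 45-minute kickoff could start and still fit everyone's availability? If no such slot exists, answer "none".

Ines free within 08:00–20:00: 08:00–09:30, 11:30–12:00, 14:00–15:00, 16:30–20:00.
Chen free within 08:00–20:00: 08:30–11:00, 11:30–11:45, 15:45–16:00, 17:00–18:15, 18:30–20:00.
Alice free within 08:00–20:00: 08:00–09:15, 09:30–11:15, 12:30–13:15, 14:00–20:00.
Ines ∩ Chen: 08:30–09:30, 11:30–11:45, 17:00–18:15, 18:30–20:00.
Ines ∩ Chen ∩ Alice: 08:30–09:15, 17:00–18:15, 18:30–20:00.
Ines ∩ Chen ∩ Alice ∩ Tomás: 08:30–09:15, 17:15–18:15, 18:30–20:00.
Windows ≥ 45 min: 08:30–09:15, 17:15–18:15, 18:30–20:00.
Latest start in the last window 18:30–20:00 is 20:00 − 45 min = 19:15.

19:15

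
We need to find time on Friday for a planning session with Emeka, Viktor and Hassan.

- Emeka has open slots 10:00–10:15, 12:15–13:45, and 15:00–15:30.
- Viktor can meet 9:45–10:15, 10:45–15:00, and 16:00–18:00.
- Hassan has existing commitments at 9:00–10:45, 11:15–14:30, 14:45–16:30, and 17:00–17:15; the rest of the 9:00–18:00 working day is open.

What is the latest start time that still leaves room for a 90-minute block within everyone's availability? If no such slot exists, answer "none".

none

Hassan free within 09:00–18:00: 10:45–11:15, 14:30–14:45, 16:30–17:00, 17:15–18:00.
Emeka ∩ Viktor: 10:00–10:15, 12:15–13:45.
Emeka ∩ Viktor ∩ Hassan: (none).
Windows ≥ 90 min: (none).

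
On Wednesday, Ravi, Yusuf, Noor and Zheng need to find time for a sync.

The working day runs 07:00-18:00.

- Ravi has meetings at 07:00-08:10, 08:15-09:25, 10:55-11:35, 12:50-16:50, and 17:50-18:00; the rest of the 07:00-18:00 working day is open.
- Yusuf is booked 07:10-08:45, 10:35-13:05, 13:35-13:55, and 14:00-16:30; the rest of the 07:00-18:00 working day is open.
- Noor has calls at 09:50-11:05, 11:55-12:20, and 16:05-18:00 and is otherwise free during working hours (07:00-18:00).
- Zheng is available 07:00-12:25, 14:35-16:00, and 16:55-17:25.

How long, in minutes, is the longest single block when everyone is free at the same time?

25 minutes

Ravi free within 07:00–18:00: 08:10–08:15, 09:25–10:55, 11:35–12:50, 16:50–17:50.
Yusuf free within 07:00–18:00: 07:00–07:10, 08:45–10:35, 13:05–13:35, 13:55–14:00, 16:30–18:00.
Noor free within 07:00–18:00: 07:00–09:50, 11:05–11:55, 12:20–16:05.
Ravi ∩ Yusuf: 09:25–10:35, 16:50–17:50.
Ravi ∩ Yusuf ∩ Noor: 09:25–09:50.
Ravi ∩ Yusuf ∩ Noor ∩ Zheng: 09:25–09:50.
Single common window of 25 minutes.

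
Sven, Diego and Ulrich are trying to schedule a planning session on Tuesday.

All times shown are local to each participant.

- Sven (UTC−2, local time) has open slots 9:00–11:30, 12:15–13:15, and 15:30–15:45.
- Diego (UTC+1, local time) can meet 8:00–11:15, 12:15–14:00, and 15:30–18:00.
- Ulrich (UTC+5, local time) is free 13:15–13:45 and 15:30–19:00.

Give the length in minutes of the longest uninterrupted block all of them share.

Sven → UTC: 11:00–13:30, 14:15–15:15, 17:30–17:45.
Diego → UTC: 07:00–10:15, 11:15–13:00, 14:30–17:00.
Ulrich → UTC: 08:15–08:45, 10:30–14:00.
Sven ∩ Diego: 11:15–13:00, 14:30–15:15.
Sven ∩ Diego ∩ Ulrich: 11:15–13:00.
Single common window of 105 minutes.

105 minutes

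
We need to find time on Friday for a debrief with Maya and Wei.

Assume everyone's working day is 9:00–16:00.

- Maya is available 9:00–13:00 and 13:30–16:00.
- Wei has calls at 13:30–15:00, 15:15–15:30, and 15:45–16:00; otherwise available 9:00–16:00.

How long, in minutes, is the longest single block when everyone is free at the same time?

Wei free within 09:00–16:00: 09:00–13:30, 15:00–15:15, 15:30–15:45.
Maya ∩ Wei: 09:00–13:00, 15:00–15:15, 15:30–15:45.
Common window lengths: 240, 15, 15 min; longest is 240.

240 minutes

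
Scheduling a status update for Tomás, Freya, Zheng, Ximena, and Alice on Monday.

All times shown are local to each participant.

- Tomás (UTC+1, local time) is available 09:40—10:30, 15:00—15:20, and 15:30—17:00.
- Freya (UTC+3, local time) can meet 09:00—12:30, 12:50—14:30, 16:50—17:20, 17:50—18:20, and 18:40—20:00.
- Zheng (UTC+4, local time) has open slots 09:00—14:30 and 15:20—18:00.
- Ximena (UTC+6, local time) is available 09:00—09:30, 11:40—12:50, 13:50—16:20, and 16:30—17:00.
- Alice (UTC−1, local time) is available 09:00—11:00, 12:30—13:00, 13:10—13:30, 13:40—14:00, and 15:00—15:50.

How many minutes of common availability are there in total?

0 minutes

Tomás → UTC: 08:40–09:30, 14:00–14:20, 14:30–16:00.
Freya → UTC: 06:00–09:30, 09:50–11:30, 13:50–14:20, 14:50–15:20, 15:40–17:00.
Zheng → UTC: 05:00–10:30, 11:20–14:00.
Ximena → UTC: 03:00–03:30, 05:40–06:50, 07:50–10:20, 10:30–11:00.
Alice → UTC: 10:00–12:00, 13:30–14:00, 14:10–14:30, 14:40–15:00, 16:00–16:50.
Tomás ∩ Freya: 08:40–09:30, 14:00–14:20, 14:50–15:20, 15:40–16:00.
Tomás ∩ Freya ∩ Zheng: 08:40–09:30.
Tomás ∩ Freya ∩ Zheng ∩ Ximena: 08:40–09:30.
Tomás ∩ Freya ∩ Zheng ∩ Ximena ∩ Alice: (none).
Total common minutes: 0.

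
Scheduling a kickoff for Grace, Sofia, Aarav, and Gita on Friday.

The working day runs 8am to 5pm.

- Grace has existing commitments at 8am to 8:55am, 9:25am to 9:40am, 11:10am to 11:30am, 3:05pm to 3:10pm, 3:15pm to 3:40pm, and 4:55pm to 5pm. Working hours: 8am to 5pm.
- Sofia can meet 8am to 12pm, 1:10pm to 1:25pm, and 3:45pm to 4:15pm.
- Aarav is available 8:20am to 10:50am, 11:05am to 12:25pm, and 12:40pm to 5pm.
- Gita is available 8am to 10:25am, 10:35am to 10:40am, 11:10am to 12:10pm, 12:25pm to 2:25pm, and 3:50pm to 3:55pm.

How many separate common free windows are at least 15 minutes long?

4

Grace free within 08:00–17:00: 08:55–09:25, 09:40–11:10, 11:30–15:05, 15:10–15:15, 15:40–16:55.
Grace ∩ Sofia: 08:55–09:25, 09:40–11:10, 11:30–12:00, 13:10–13:25, 15:45–16:15.
Grace ∩ Sofia ∩ Aarav: 08:55–09:25, 09:40–10:50, 11:05–11:10, 11:30–12:00, 13:10–13:25, 15:45–16:15.
Grace ∩ Sofia ∩ Aarav ∩ Gita: 08:55–09:25, 09:40–10:25, 10:35–10:40, 11:30–12:00, 13:10–13:25, 15:50–15:55.
Windows ≥ 15 min: 08:55–09:25, 09:40–10:25, 11:30–12:00, 13:10–13:25.
That's 4 windows.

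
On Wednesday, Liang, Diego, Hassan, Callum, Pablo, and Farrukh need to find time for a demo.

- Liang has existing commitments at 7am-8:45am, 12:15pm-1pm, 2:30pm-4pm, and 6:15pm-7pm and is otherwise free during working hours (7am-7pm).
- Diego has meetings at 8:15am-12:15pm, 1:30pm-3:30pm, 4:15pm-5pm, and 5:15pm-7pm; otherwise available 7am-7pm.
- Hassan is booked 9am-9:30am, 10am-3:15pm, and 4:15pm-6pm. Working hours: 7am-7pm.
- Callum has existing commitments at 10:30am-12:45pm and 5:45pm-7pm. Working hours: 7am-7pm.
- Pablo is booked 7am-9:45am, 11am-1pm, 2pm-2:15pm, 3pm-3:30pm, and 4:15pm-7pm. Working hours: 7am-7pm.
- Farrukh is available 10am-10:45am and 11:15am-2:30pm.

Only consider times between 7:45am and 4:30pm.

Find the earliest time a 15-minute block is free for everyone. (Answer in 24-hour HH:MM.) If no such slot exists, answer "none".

none

Liang free within 07:00–19:00: 08:45–12:15, 13:00–14:30, 16:00–18:15.
Diego free within 07:00–19:00: 07:00–08:15, 12:15–13:30, 15:30–16:15, 17:00–17:15.
Hassan free within 07:00–19:00: 07:00–09:00, 09:30–10:00, 15:15–16:15, 18:00–19:00.
Callum free within 07:00–19:00: 07:00–10:30, 12:45–17:45.
Pablo free within 07:00–19:00: 09:45–11:00, 13:00–14:00, 14:15–15:00, 15:30–16:15.
Liang ∩ Diego: 13:00–13:30, 16:00–16:15, 17:00–17:15.
Liang ∩ Diego ∩ Hassan: 16:00–16:15.
Liang ∩ Diego ∩ Hassan ∩ Callum: 16:00–16:15.
Liang ∩ Diego ∩ Hassan ∩ Callum ∩ Pablo: 16:00–16:15.
Liang ∩ Diego ∩ Hassan ∩ Callum ∩ Pablo ∩ Farrukh: (none).
Restricted to 07:45–16:30: (none).
Windows ≥ 15 min: (none).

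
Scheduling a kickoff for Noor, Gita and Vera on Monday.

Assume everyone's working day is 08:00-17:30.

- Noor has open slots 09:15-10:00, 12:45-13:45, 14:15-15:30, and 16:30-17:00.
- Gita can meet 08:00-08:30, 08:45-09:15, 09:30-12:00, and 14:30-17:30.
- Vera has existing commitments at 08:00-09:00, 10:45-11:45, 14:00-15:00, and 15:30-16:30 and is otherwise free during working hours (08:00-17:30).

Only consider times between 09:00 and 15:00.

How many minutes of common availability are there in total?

Vera free within 08:00–17:30: 09:00–10:45, 11:45–14:00, 15:00–15:30, 16:30–17:30.
Noor ∩ Gita: 09:30–10:00, 14:30–15:30, 16:30–17:00.
Noor ∩ Gita ∩ Vera: 09:30–10:00, 15:00–15:30, 16:30–17:00.
Restricted to 09:00–15:00: 09:30–10:00.
Total common minutes: 30.

30 minutes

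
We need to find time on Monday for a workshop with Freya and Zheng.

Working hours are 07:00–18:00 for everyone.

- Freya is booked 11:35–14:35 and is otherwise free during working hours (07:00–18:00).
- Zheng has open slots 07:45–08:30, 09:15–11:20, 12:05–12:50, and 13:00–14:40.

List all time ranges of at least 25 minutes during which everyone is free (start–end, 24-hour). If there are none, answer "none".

07:45–08:30, 09:15–11:20

Freya free within 07:00–18:00: 07:00–11:35, 14:35–18:00.
Freya ∩ Zheng: 07:45–08:30, 09:15–11:20, 14:35–14:40.
Windows ≥ 25 min: 07:45–08:30, 09:15–11:20.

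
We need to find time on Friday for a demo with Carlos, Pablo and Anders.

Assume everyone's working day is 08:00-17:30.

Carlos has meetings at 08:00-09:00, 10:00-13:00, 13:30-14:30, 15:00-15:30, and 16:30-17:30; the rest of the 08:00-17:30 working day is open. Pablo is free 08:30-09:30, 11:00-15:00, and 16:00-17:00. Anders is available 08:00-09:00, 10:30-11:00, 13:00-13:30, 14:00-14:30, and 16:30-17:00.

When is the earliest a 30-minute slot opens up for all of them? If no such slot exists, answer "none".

Carlos free within 08:00–17:30: 09:00–10:00, 13:00–13:30, 14:30–15:00, 15:30–16:30.
Carlos ∩ Pablo: 09:00–09:30, 13:00–13:30, 14:30–15:00, 16:00–16:30.
Carlos ∩ Pablo ∩ Anders: 13:00–13:30.
Windows ≥ 30 min: 13:00–13:30.
Earliest such window starts at 13:00.

13:00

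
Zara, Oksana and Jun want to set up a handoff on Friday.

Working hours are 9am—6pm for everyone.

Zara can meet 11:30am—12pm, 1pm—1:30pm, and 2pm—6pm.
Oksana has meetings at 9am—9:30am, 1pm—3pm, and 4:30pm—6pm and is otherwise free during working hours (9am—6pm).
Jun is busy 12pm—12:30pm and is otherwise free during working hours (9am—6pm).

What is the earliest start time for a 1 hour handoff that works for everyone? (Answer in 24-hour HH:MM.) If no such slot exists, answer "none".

15:00

Oksana free within 09:00–18:00: 09:30–13:00, 15:00–16:30.
Jun free within 09:00–18:00: 09:00–12:00, 12:30–18:00.
Zara ∩ Oksana: 11:30–12:00, 15:00–16:30.
Zara ∩ Oksana ∩ Jun: 11:30–12:00, 15:00–16:30.
Windows ≥ 60 min: 15:00–16:30.
Earliest such window starts at 15:00.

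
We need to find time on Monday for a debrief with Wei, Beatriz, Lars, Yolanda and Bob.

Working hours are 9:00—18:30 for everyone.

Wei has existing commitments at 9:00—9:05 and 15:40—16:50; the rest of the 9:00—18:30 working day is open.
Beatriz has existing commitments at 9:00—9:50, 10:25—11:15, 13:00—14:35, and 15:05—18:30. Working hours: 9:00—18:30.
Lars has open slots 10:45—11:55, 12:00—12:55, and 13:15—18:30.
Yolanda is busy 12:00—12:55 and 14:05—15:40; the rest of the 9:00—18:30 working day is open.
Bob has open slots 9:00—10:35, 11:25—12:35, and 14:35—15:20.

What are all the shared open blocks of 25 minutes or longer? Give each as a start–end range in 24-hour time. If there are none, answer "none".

Wei free within 09:00–18:30: 09:05–15:40, 16:50–18:30.
Beatriz free within 09:00–18:30: 09:50–10:25, 11:15–13:00, 14:35–15:05.
Yolanda free within 09:00–18:30: 09:00–12:00, 12:55–14:05, 15:40–18:30.
Wei ∩ Beatriz: 09:50–10:25, 11:15–13:00, 14:35–15:05.
Wei ∩ Beatriz ∩ Lars: 11:15–11:55, 12:00–12:55, 14:35–15:05.
Wei ∩ Beatriz ∩ Lars ∩ Yolanda: 11:15–11:55.
Wei ∩ Beatriz ∩ Lars ∩ Yolanda ∩ Bob: 11:25–11:55.
Windows ≥ 25 min: 11:25–11:55.

11:25–11:55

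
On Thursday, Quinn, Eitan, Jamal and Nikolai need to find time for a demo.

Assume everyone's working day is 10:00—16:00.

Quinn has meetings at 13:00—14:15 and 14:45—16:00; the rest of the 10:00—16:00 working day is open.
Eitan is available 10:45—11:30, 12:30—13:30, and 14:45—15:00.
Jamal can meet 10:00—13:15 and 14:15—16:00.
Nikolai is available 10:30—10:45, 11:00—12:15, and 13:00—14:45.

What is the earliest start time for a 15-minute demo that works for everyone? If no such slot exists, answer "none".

11:00

Quinn free within 10:00–16:00: 10:00–13:00, 14:15–14:45.
Quinn ∩ Eitan: 10:45–11:30, 12:30–13:00.
Quinn ∩ Eitan ∩ Jamal: 10:45–11:30, 12:30–13:00.
Quinn ∩ Eitan ∩ Jamal ∩ Nikolai: 11:00–11:30.
Windows ≥ 15 min: 11:00–11:30.
Earliest such window starts at 11:00.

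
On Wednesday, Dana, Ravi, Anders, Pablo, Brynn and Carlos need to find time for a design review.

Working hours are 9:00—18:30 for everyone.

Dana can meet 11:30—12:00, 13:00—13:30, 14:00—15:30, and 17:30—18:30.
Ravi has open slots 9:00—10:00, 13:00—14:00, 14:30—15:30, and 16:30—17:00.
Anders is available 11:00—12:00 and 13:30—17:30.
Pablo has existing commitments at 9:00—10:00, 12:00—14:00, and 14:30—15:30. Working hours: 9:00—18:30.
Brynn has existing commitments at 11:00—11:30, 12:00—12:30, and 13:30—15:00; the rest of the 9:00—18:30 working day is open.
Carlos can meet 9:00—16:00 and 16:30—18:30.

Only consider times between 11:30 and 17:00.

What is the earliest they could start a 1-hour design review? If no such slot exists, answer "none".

none

Pablo free within 09:00–18:30: 10:00–12:00, 14:00–14:30, 15:30–18:30.
Brynn free within 09:00–18:30: 09:00–11:00, 11:30–12:00, 12:30–13:30, 15:00–18:30.
Dana ∩ Ravi: 13:00–13:30, 14:30–15:30.
Dana ∩ Ravi ∩ Anders: 14:30–15:30.
Dana ∩ Ravi ∩ Anders ∩ Pablo: (none).
Dana ∩ Ravi ∩ Anders ∩ Pablo ∩ Brynn: (none).
Dana ∩ Ravi ∩ Anders ∩ Pablo ∩ Brynn ∩ Carlos: (none).
Restricted to 11:30–17:00: (none).
Windows ≥ 60 min: (none).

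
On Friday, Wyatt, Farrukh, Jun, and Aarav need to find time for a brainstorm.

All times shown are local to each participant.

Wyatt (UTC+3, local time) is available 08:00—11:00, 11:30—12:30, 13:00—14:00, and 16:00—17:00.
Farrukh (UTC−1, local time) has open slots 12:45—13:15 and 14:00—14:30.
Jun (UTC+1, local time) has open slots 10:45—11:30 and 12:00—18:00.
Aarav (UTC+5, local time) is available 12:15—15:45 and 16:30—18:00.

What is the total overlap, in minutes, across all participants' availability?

Wyatt → UTC: 05:00–08:00, 08:30–09:30, 10:00–11:00, 13:00–14:00.
Farrukh → UTC: 13:45–14:15, 15:00–15:30.
Jun → UTC: 09:45–10:30, 11:00–17:00.
Aarav → UTC: 07:15–10:45, 11:30–13:00.
Wyatt ∩ Farrukh: 13:45–14:00.
Wyatt ∩ Farrukh ∩ Jun: 13:45–14:00.
Wyatt ∩ Farrukh ∩ Jun ∩ Aarav: (none).
Total common minutes: 0.

0 minutes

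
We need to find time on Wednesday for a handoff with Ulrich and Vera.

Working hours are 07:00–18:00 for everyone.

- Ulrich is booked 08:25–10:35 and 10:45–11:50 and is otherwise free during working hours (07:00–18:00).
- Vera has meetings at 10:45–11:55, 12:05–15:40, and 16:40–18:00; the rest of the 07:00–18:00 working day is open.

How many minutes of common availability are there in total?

Ulrich free within 07:00–18:00: 07:00–08:25, 10:35–10:45, 11:50–18:00.
Vera free within 07:00–18:00: 07:00–10:45, 11:55–12:05, 15:40–16:40.
Ulrich ∩ Vera: 07:00–08:25, 10:35–10:45, 11:55–12:05, 15:40–16:40.
Total common minutes: 85 + 10 + 10 + 60 = 165.

165 minutes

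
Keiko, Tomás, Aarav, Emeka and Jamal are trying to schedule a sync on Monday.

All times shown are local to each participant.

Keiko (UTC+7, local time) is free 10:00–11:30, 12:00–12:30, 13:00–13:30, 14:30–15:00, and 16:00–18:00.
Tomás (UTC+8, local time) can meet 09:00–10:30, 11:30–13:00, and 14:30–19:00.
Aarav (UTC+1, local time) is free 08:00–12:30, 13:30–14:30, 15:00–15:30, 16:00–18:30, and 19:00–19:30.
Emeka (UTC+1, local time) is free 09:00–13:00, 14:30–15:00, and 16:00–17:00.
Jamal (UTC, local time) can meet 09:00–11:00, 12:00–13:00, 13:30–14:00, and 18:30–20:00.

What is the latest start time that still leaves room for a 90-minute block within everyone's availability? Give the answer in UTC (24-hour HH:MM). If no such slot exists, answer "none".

09:30

Keiko → UTC: 03:00–04:30, 05:00–05:30, 06:00–06:30, 07:30–08:00, 09:00–11:00.
Tomás → UTC: 01:00–02:30, 03:30–05:00, 06:30–11:00.
Aarav → UTC: 07:00–11:30, 12:30–13:30, 14:00–14:30, 15:00–17:30, 18:00–18:30.
Emeka → UTC: 08:00–12:00, 13:30–14:00, 15:00–16:00.
Jamal → UTC: 09:00–11:00, 12:00–13:00, 13:30–14:00, 18:30–20:00.
Keiko ∩ Tomás: 03:30–04:30, 07:30–08:00, 09:00–11:00.
Keiko ∩ Tomás ∩ Aarav: 07:30–08:00, 09:00–11:00.
Keiko ∩ Tomás ∩ Aarav ∩ Emeka: 09:00–11:00.
Keiko ∩ Tomás ∩ Aarav ∩ Emeka ∩ Jamal: 09:00–11:00.
Windows ≥ 90 min: 09:00–11:00.
Latest start in the last window 09:00–11:00 is 11:00 − 90 min = 09:30.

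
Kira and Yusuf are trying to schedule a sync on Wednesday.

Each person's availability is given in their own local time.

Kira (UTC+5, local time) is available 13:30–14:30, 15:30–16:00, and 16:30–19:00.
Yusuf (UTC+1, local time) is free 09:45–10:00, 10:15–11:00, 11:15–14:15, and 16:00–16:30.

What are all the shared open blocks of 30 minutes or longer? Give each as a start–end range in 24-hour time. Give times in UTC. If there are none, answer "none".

Kira → UTC: 08:30–09:30, 10:30–11:00, 11:30–14:00.
Yusuf → UTC: 08:45–09:00, 09:15–10:00, 10:15–13:15, 15:00–15:30.
Kira ∩ Yusuf: 08:45–09:00, 09:15–09:30, 10:30–11:00, 11:30–13:15.
Windows ≥ 30 min: 10:30–11:00, 11:30–13:15.

10:30–11:00, 11:30–13:15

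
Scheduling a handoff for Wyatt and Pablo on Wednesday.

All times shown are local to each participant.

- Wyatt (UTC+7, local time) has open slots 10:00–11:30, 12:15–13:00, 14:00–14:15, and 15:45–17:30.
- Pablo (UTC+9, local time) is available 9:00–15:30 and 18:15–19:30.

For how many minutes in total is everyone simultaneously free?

Wyatt → UTC: 03:00–04:30, 05:15–06:00, 07:00–07:15, 08:45–10:30.
Pablo → UTC: 00:00–06:30, 09:15–10:30.
Wyatt ∩ Pablo: 03:00–04:30, 05:15–06:00, 09:15–10:30.
Total common minutes: 90 + 45 + 75 = 210.

210 minutes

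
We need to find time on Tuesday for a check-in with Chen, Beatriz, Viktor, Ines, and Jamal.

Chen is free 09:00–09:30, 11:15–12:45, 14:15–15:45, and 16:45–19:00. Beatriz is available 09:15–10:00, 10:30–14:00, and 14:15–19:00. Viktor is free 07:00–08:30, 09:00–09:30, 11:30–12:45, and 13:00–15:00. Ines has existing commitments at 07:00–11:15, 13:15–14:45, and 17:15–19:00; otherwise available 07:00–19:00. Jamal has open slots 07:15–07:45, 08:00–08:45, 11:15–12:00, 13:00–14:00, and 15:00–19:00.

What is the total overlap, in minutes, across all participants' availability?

Ines free within 07:00–19:00: 11:15–13:15, 14:45–17:15.
Chen ∩ Beatriz: 09:15–09:30, 11:15–12:45, 14:15–15:45, 16:45–19:00.
Chen ∩ Beatriz ∩ Viktor: 09:15–09:30, 11:30–12:45, 14:15–15:00.
Chen ∩ Beatriz ∩ Viktor ∩ Ines: 11:30–12:45, 14:45–15:00.
Chen ∩ Beatriz ∩ Viktor ∩ Ines ∩ Jamal: 11:30–12:00.
Total common minutes: 30.

30 minutes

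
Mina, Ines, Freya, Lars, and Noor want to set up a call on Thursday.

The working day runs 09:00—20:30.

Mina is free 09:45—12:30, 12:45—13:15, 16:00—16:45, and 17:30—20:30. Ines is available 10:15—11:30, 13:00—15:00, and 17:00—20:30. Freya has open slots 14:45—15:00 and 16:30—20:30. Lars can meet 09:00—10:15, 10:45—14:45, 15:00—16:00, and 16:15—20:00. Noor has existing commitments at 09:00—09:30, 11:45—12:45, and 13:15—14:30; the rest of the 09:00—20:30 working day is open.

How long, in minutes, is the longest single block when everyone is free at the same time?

Noor free within 09:00–20:30: 09:30–11:45, 12:45–13:15, 14:30–20:30.
Mina ∩ Ines: 10:15–11:30, 13:00–13:15, 17:30–20:30.
Mina ∩ Ines ∩ Freya: 17:30–20:30.
Mina ∩ Ines ∩ Freya ∩ Lars: 17:30–20:00.
Mina ∩ Ines ∩ Freya ∩ Lars ∩ Noor: 17:30–20:00.
Single common window of 150 minutes.

150 minutes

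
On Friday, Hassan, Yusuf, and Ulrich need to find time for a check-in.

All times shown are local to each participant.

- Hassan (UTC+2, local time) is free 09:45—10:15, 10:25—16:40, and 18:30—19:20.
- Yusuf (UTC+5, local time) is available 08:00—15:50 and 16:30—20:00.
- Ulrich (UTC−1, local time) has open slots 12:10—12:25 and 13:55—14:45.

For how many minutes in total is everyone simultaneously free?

15 minutes

Hassan → UTC: 07:45–08:15, 08:25–14:40, 16:30–17:20.
Yusuf → UTC: 03:00–10:50, 11:30–15:00.
Ulrich → UTC: 13:10–13:25, 14:55–15:45.
Hassan ∩ Yusuf: 07:45–08:15, 08:25–10:50, 11:30–14:40.
Hassan ∩ Yusuf ∩ Ulrich: 13:10–13:25.
Total common minutes: 15.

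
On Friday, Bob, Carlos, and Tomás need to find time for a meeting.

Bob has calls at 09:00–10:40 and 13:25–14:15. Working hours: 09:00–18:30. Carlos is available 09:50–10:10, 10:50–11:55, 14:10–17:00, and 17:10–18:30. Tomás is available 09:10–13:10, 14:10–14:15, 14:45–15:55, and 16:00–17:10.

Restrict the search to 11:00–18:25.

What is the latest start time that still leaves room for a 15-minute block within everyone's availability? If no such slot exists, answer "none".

16:45

Bob free within 09:00–18:30: 10:40–13:25, 14:15–18:30.
Bob ∩ Carlos: 10:50–11:55, 14:15–17:00, 17:10–18:30.
Bob ∩ Carlos ∩ Tomás: 10:50–11:55, 14:45–15:55, 16:00–17:00.
Restricted to 11:00–18:25: 11:00–11:55, 14:45–15:55, 16:00–17:00.
Windows ≥ 15 min: 11:00–11:55, 14:45–15:55, 16:00–17:00.
Latest start in the last window 16:00–17:00 is 17:00 − 15 min = 16:45.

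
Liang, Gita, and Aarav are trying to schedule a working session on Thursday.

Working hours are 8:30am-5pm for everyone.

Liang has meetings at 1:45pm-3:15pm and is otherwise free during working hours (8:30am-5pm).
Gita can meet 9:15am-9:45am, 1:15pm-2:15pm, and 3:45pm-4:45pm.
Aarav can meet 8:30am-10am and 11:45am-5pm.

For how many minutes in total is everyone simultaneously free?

120 minutes

Liang free within 08:30–17:00: 08:30–13:45, 15:15–17:00.
Liang ∩ Gita: 09:15–09:45, 13:15–13:45, 15:45–16:45.
Liang ∩ Gita ∩ Aarav: 09:15–09:45, 13:15–13:45, 15:45–16:45.
Total common minutes: 30 + 30 + 60 = 120.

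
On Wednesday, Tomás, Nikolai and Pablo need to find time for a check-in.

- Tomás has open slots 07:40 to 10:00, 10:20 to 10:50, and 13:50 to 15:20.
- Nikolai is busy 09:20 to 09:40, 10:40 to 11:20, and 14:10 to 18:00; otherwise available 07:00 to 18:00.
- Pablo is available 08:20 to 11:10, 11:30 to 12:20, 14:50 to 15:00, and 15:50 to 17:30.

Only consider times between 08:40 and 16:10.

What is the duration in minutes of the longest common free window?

40 minutes

Nikolai free within 07:00–18:00: 07:00–09:20, 09:40–10:40, 11:20–14:10.
Tomás ∩ Nikolai: 07:40–09:20, 09:40–10:00, 10:20–10:40, 13:50–14:10.
Tomás ∩ Nikolai ∩ Pablo: 08:20–09:20, 09:40–10:00, 10:20–10:40.
Restricted to 08:40–16:10: 08:40–09:20, 09:40–10:00, 10:20–10:40.
Common window lengths: 40, 20, 20 min; longest is 40.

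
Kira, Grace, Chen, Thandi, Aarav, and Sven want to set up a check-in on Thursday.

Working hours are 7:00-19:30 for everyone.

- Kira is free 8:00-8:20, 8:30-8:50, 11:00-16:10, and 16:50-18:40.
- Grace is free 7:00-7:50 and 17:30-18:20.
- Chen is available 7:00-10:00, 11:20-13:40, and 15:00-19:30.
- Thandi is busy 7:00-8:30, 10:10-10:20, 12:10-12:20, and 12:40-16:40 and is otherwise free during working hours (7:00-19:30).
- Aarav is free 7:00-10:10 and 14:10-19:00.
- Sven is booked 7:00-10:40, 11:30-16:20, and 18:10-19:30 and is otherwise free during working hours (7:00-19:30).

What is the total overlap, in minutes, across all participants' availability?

40 minutes

Thandi free within 07:00–19:30: 08:30–10:10, 10:20–12:10, 12:20–12:40, 16:40–19:30.
Sven free within 07:00–19:30: 10:40–11:30, 16:20–18:10.
Kira ∩ Grace: 17:30–18:20.
Kira ∩ Grace ∩ Chen: 17:30–18:20.
Kira ∩ Grace ∩ Chen ∩ Thandi: 17:30–18:20.
Kira ∩ Grace ∩ Chen ∩ Thandi ∩ Aarav: 17:30–18:20.
Kira ∩ Grace ∩ Chen ∩ Thandi ∩ Aarav ∩ Sven: 17:30–18:10.
Total common minutes: 40.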